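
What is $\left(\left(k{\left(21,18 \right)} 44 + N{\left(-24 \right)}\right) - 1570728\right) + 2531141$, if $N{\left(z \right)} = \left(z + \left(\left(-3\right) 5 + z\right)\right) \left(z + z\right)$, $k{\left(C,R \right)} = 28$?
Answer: $964669$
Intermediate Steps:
$N{\left(z \right)} = 2 z \left(-15 + 2 z\right)$ ($N{\left(z \right)} = \left(z + \left(-15 + z\right)\right) 2 z = \left(-15 + 2 z\right) 2 z = 2 z \left(-15 + 2 z\right)$)
$\left(\left(k{\left(21,18 \right)} 44 + N{\left(-24 \right)}\right) - 1570728\right) + 2531141 = \left(\left(28 \cdot 44 + 2 \left(-24\right) \left(-15 + 2 \left(-24\right)\right)\right) - 1570728\right) + 2531141 = \left(\left(1232 + 2 \left(-24\right) \left(-15 - 48\right)\right) - 1570728\right) + 2531141 = \left(\left(1232 + 2 \left(-24\right) \left(-63\right)\right) - 1570728\right) + 2531141 = \left(\left(1232 + 3024\right) - 1570728\right) + 2531141 = \left(4256 - 1570728\right) + 2531141 = -1566472 + 2531141 = 964669$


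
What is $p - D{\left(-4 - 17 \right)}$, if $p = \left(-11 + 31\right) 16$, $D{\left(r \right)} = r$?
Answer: $341$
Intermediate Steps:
$p = 320$ ($p = 20 \cdot 16 = 320$)
$p - D{\left(-4 - 17 \right)} = 320 - \left(-4 - 17\right) = 320 - -21 = 320 + 21 = 341$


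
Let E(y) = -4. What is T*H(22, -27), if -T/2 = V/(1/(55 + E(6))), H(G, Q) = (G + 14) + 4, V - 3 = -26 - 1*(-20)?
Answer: 12240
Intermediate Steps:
V = -3 (V = 3 + (-26 - 1*(-20)) = 3 + (-26 + 20) = 3 - 6 = -3)
H(G, Q) = 18 + G (H(G, Q) = (14 + G) + 4 = 18 + G)
T = 306 (T = -(-6)/(1/(55 - 4)) = -(-6)/(1/51) = -(-6)/1/51 = -(-6)*51 = -2*(-153) = 306)
T*H(22, -27) = 306*(18 + 22) = 306*40 = 12240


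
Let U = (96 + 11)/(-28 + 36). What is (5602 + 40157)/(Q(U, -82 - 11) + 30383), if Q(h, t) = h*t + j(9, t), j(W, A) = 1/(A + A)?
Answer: 34044696/21679505 ≈ 1.5704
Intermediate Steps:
j(W, A) = 1/(2*A)
U = 107/8 ≈ 13.375
Q(h, t) = 1/(2*t) + h*t (Q(h, t) = h*t + 1/(2*t) = 1/(2*t) + h*t)
(5602 + 40157)/(Q(U, -82 - 11) + 30383) = (5602 + 40157)/((1/(2*(-82 - 11)) + 107*(-82 - 11)/8) + 30383) = 45759/(((½)/(-93) + (107/8)*(-93)) + 30383) = 45759/(((½)*(-1/93) - 9951/8) + 30383) = 45759/((-1/186 - 9951/8) + 30383) = 45759/(-925447/744 + 30383) = 45759/(21679505/744) = 45759*(744/21679505) = 34044696/21679505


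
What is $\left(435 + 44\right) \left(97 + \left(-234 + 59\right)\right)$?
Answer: $-37362$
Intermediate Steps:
$\left(435 + 44\right) \left(97 + \left(-234 + 59\right)\right) = 479 \left(97 - 175\right) = 479 \left(-78\right) = -37362$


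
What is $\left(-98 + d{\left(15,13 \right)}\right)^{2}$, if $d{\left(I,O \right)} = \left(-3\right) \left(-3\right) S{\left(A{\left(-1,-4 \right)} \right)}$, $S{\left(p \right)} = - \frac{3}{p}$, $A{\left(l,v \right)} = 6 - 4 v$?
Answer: $\frac{4765489}{484} \approx 9846.0$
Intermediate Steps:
$d{\left(I,O \right)} = - \frac{27}{22}$ ($d{\left(I,O \right)} = \left(-3\right) \left(-3\right) \left(- \frac{3}{6 - -16}\right) = 9 \left(- \frac{3}{6 + 16}\right) = 9 \left(- \frac{3}{22}\right) = - \frac{27}{22}$)
$\left(-98 + d{\left(15,13 \right)}\right)^{2} = \left(-98 - \frac{27}{22}\right)^{2} = \left(- \frac{2183}{22}\right)^{2} = \frac{4765489}{484}$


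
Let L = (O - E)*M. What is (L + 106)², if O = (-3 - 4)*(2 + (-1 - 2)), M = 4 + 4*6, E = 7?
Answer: 11236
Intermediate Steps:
M = 28 (M = 4 + 24 = 28)
O = 7 (O = -7*(2 - 3) = -7*(-1) = 7)
L = 0 (L = (7 - 1*7)*28 = (7 - 7)*28 = 0*28 = 0)
(L + 106)² = (0 + 106)² = 106² = 11236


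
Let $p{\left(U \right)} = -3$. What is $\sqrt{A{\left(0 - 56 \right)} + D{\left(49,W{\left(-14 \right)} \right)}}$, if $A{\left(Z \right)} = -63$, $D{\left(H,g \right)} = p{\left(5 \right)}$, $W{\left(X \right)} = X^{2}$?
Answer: $i \sqrt{66} \approx 8.124 i$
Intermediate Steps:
$D{\left(H,g \right)} = -3$
$\sqrt{A{\left(0 - 56 \right)} + D{\left(49,W{\left(-14 \right)} \right)}} = \sqrt{-63 - 3} = \sqrt{-66} = i \sqrt{66}$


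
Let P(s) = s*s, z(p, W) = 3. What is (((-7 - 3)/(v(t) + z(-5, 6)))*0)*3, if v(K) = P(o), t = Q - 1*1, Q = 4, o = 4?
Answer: 0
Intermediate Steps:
P(s) = s**2
t = 3 (t = 4 - 1*1 = 4 - 1 = 3)
v(K) = 16 (v(K) = 4**2 = 16)
(((-7 - 3)/(v(t) + z(-5, 6)))*0)*3 = (((-7 - 3)/(16 + 3))*0)*3 = (-10/19*0)*3 = (-10*1/19*0)*3 = -10/19*0*3 = 0*3 = 0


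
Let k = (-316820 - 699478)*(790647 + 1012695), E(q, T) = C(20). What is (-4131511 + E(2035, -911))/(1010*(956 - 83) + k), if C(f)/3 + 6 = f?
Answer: 4131469/1832731986186 ≈ 2.2543e-6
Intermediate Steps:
C(f) = -18 + 3*f
E(q, T) = 42 (E(q, T) = -18 + 3*20 = -18 + 60 = 42)
k = -1832732867916 (k = -1016298*1803342 = -1832732867916)
(-4131511 + E(2035, -911))/(1010*(956 - 83) + k) = (-4131511 + 42)/(1010*(956 - 83) - 1832732867916) = -4131469/(1010*873 - 1832732867916) = -4131469/(881730 - 1832732867916) = -4131469/(-1832731986186) = -4131469*(-1/1832731986186) = 4131469/1832731986186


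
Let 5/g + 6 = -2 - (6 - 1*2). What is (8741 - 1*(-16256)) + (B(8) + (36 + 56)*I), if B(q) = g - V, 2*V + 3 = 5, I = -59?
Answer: 234811/12 ≈ 19568.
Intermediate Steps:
g = -5/12 (g = 5/(-6 + (-2 - (6 - 1*2))) = 5/(-6 + (-2 - (6 - 2))) = 5/(-6 + (-2 - 1*4)) = 5/(-6 + (-2 - 4)) = 5/(-6 - 6) = 5/(-12) = 5*(-1/12) = -5/12 ≈ -0.41667)
V = 1 (V = -3/2 + (½)*5 = -3/2 + 5/2 = 1)
B(q) = -17/12 (B(q) = -5/12 - 1*1 = -5/12 - 1 = -17/12)
(8741 - 1*(-16256)) + (B(8) + (36 + 56)*I) = (8741 - 1*(-16256)) + (-17/12 + (36 + 56)*(-59)) = (8741 + 16256) + (-17/12 + 92*(-59)) = 24997 + (-17/12 - 5428) = 24997 - 65153/12 = 234811/12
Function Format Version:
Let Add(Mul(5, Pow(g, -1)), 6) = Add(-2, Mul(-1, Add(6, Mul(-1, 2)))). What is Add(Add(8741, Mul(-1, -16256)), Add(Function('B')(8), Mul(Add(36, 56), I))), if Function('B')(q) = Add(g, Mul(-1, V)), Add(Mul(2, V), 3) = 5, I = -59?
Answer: Rational(234811, 12) ≈ 19568.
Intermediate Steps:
g = Rational(-5, 12) (g = Mul(5, Pow(Add(-6, Add(-2, Mul(-1, Add(6, Mul(-1, 2))))), -1)) = Mul(5, Pow(Add(-6, Add(-2, Mul(-1, Add(6, -2)))), -1)) = Mul(5, Pow(Add(-6, Add(-2, Mul(-1, 4))), -1)) = Mul(5, Pow(Add(-6, Add(-2, -4)), -1)) = Mul(5, Pow(Add(-6, -6), -1)) = Mul(5, Pow(-12, -1)) = Mul(5, Rational(-1, 12)) = Rational(-5, 12) ≈ -0.41667)
V = 1 (V = Add(Rational(-3, 2), Mul(Rational(1, 2), 5)) = Add(Rational(-3, 2), Rational(5, 2)) = 1)
Function('B')(q) = Rational(-17, 12) (Function('B')(q) = Add(Rational(-5, 12), Mul(-1, 1)) = Add(Rational(-5, 12), -1) = Rational(-17, 12))
Add(Add(8741, Mul(-1, -16256)), Add(Function('B')(8), Mul(Add(36, 56), I))) = Add(Add(8741, Mul(-1, -16256)), Add(Rational(-17, 12), Mul(Add(36, 56), -59))) = Add(Add(8741, 16256), Add(Rational(-17, 12), Mul(92, -59))) = Add(24997, Add(Rational(-17, 12), -5428)) = Add(24997, Rational(-65153, 12)) = Rational(234811, 12)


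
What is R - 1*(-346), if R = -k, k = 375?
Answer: -29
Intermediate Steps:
R = -375 (R = -1*375 = -375)
R - 1*(-346) = -375 - 1*(-346) = -375 + 346 = -29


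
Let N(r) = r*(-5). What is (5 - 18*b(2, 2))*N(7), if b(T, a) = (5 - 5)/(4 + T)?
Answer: -175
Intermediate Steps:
b(T, a) = 0 (b(T, a) = 0/(4 + T) = 0)
N(r) = -5*r
(5 - 18*b(2, 2))*N(7) = (5 - 18*0)*(-5*7) = (5 + 0)*(-35) = 5*(-35) = -175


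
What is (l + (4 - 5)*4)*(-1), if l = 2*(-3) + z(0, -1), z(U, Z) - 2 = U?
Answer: 8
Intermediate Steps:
z(U, Z) = 2 + U
l = -4 (l = 2*(-3) + (2 + 0) = -6 + 2 = -4)
(l + (4 - 5)*4)*(-1) = (-4 + (4 - 5)*4)*(-1) = (-4 - 1*4)*(-1) = (-4 - 4)*(-1) = -8*(-1) = 8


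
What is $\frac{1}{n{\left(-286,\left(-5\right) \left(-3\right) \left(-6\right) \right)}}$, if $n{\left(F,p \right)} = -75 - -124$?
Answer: $\frac{1}{49} \approx 0.020408$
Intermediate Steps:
$n{\left(F,p \right)} = 49$ ($n{\left(F,p \right)} = -75 + 124 = 49$)
$\frac{1}{n{\left(-286,\left(-5\right) \left(-3\right) \left(-6\right) \right)}} = \frac{1}{49}$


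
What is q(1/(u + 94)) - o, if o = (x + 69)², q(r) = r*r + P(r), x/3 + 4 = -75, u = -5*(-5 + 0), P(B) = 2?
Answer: -399651741/14161 ≈ -28222.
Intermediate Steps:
u = 25 (u = -5*(-5) = 25)
x = -237 (x = -12 + 3*(-75) = -12 - 225 = -237)
q(r) = 2 + r² (q(r) = r*r + 2 = r² + 2 = 2 + r²)
o = 28224 (o = (-237 + 69)² = (-168)² = 28224)
q(1/(u + 94)) - o = (2 + (1/(25 + 94))²) - 1*28224 = (2 + (1/119)²) - 28224 = (2 + 1/14161) - 28224 = 28323/14161 - 28224 = -399651741/14161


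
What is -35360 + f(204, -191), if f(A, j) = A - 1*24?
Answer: -35180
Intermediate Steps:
f(A, j) = -24 + A (f(A, j) = A - 24 = -24 + A)
-35360 + f(204, -191) = -35360 + (-24 + 204) = -35360 + 180 = -35180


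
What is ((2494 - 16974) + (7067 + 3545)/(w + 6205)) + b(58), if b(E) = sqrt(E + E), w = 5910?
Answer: -175414588/12115 + 2*sqrt(29) ≈ -14468.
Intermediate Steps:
b(E) = sqrt(2)*sqrt(E) (b(E) = sqrt(2*E) = sqrt(2)*sqrt(E))
((2494 - 16974) + (7067 + 3545)/(w + 6205)) + b(58) = ((2494 - 16974) + (7067 + 3545)/(5910 + 6205)) + sqrt(2)*sqrt(58) = (-14480 + 10612/12115) + 2*sqrt(29) = -175414588/12115 + 2*sqrt(29)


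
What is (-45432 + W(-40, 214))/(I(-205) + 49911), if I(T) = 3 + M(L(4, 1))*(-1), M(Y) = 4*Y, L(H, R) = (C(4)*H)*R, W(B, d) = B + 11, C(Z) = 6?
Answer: -45461/49818 ≈ -0.91254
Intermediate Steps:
W(B, d) = 11 + B
L(H, R) = 6*H*R (L(H, R) = (6*H)*R = 6*H*R)
I(T) = -93 (I(T) = 3 + (4*(6*4*1))*(-1) = 3 + (4*24)*(-1) = 3 + 96*(-1) = 3 - 96 = -93)
(-45432 + W(-40, 214))/(I(-205) + 49911) = (-45432 + (11 - 40))/(-93 + 49911) = (-45432 - 29)/49818 = -45461*1/49818 = -45461/49818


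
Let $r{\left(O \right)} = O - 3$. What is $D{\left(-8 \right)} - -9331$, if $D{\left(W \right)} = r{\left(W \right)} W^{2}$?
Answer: $8627$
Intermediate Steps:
$r{\left(O \right)} = -3 + O$
$D{\left(W \right)} = W^{2} \left(-3 + W\right)$ ($D{\left(W \right)} = \left(-3 + W\right) W^{2} = W^{2} \left(-3 + W\right)$)
$D{\left(-8 \right)} - -9331 = \left(-8\right)^{2} \left(-3 - 8\right) - -9331 = 64 \left(-11\right) + 9331 = -704 + 9331 = 8627$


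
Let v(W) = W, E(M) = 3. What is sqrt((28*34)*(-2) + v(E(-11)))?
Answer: I*sqrt(1901) ≈ 43.6*I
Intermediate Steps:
sqrt((28*34)*(-2) + v(E(-11))) = sqrt((28*34)*(-2) + 3) = sqrt(952*(-2) + 3) = sqrt(-1904 + 3) = sqrt(-1901) = I*sqrt(1901)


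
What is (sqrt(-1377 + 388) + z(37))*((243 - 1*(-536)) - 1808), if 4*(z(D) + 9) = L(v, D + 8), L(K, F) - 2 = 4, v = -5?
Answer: 15435/2 - 1029*I*sqrt(989) ≈ 7717.5 - 32360.0*I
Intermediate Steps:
L(K, F) = 6 (L(K, F) = 2 + 4 = 6)
z(D) = -15/2 (z(D) = -9 + (1/4)*6 = -9 + 3/2 = -15/2)
(sqrt(-1377 + 388) + z(37))*((243 - 1*(-536)) - 1808) = (sqrt(-1377 + 388) - 15/2)*((243 - 1*(-536)) - 1808) = (sqrt(-989) - 15/2)*((243 + 536) - 1808) = (I*sqrt(989) - 15/2)*(779 - 1808) = (-15/2 + I*sqrt(989))*(-1029) = 15435/2 - 1029*I*sqrt(989)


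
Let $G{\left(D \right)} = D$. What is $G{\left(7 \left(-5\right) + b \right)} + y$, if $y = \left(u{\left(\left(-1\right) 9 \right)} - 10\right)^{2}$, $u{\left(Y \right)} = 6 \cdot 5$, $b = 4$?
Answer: $369$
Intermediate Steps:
$u{\left(Y \right)} = 30$
$y = 400$ ($y = \left(30 - 10\right)^{2} = 20^{2} = 400$)
$G{\left(7 \left(-5\right) + b \right)} + y = \left(7 \left(-5\right) + 4\right) + 400 = \left(-35 + 4\right) + 400 = -31 + 400 = 369$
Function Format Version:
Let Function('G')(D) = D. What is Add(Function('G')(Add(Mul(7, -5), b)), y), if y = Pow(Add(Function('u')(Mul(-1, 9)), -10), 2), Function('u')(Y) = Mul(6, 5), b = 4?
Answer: 369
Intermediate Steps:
Function('u')(Y) = 30
y = 400 (y = Pow(Add(30, -10), 2) = Pow(20, 2) = 400)
Add(Function('G')(Add(Mul(7, -5), b)), y) = Add(Add(Mul(7, -5), 4), 400) = Add(Add(-35, 4), 400) = Add(-31, 400) = 369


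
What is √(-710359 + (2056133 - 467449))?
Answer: 35*√717 ≈ 937.19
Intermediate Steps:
√(-710359 + (2056133 - 467449)) = √(-710359 + 1588684) = √878325 = 35*√717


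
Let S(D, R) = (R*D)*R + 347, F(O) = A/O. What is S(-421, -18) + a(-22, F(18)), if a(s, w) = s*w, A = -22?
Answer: -1224271/9 ≈ -1.3603e+5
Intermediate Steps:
F(O) = -22/O
S(D, R) = 347 + D*R² (S(D, R) = (D*R)*R + 347 = D*R² + 347 = 347 + D*R²)
S(-421, -18) + a(-22, F(18)) = (347 - 421*(-18)²) - (-484)/18 = (347 - 421*324) - (-484)/18 = (347 - 136404) - 22*(-11/9) = -136057 + 242/9 = -1224271/9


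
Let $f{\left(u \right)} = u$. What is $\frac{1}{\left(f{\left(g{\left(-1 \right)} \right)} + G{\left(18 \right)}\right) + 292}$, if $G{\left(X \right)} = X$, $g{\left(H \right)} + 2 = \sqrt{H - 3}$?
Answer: $\frac{77}{23717} - \frac{i}{47434} \approx 0.0032466 - 2.1082 \cdot 10^{-5} i$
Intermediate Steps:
$g{\left(H \right)} = -2 + \sqrt{-3 + H}$ ($g{\left(H \right)} = -2 + \sqrt{H - 3} = -2 + \sqrt{-3 + H}$)
$\frac{1}{\left(f{\left(g{\left(-1 \right)} \right)} + G{\left(18 \right)}\right) + 292} = \frac{1}{\left(\left(-2 + \sqrt{-3 - 1}\right) + 18\right) + 292} = \frac{1}{\left(\left(-2 + \sqrt{-4}\right) + 18\right) + 292} = \frac{1}{\left(\left(-2 + 2 i\right) + 18\right) + 292} = \frac{1}{\left(16 + 2 i\right) + 292} = \frac{1}{308 + 2 i} = \frac{308 - 2 i}{94868}$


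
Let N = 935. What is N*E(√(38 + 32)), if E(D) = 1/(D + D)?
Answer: 187*√70/28 ≈ 55.877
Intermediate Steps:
E(D) = 1/(2*D)
N*E(√(38 + 32)) = 935*(1/(2*(√(38 + 32)))) = 935*(1/(2*(√70))) = 935*((√70/70)/2) = 935*(√70/140) = 187*√70/28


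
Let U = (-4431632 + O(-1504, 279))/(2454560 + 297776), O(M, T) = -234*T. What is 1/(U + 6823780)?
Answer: 1376168/9390665426581 ≈ 1.4655e-7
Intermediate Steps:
U = -2248459/1376168 (U = (-4431632 - 234*279)/(2454560 + 297776) = (-4431632 - 65286)/2752336 = -4496918*1/2752336 = -2248459/1376168 ≈ -1.6339)
1/(U + 6823780) = 1/(-2248459/1376168 + 6823780) = 1/(9390665426581/1376168) = 1376168/9390665426581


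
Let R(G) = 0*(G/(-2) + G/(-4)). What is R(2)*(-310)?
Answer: 0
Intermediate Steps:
R(G) = 0 (R(G) = 0*(G*(-½) + G*(-¼)) = 0*(-G/2 - G/4) = 0*(-3*G/4) = 0)
R(2)*(-310) = 0*(-310) = 0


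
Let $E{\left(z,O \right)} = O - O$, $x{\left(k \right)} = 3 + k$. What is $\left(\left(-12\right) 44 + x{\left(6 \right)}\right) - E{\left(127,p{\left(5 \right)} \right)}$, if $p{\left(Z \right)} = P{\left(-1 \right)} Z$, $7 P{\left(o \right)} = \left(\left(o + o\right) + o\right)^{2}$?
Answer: $-519$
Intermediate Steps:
$P{\left(o \right)} = \frac{9 o^{2}}{7}$ ($P{\left(o \right)} = \frac{\left(\left(o + o\right) + o\right)^{2}}{7} = \frac{\left(2 o + o\right)^{2}}{7} = \frac{\left(3 o\right)^{2}}{7} = \frac{9 o^{2}}{7}$)
$p{\left(Z \right)} = \frac{9 Z}{7}$ ($p{\left(Z \right)} = \frac{9 \left(-1\right)^{2}}{7} Z = \frac{9}{7} \cdot 1 Z = \frac{9 Z}{7}$)
$E{\left(z,O \right)} = 0$
$\left(\left(-12\right) 44 + x{\left(6 \right)}\right) - E{\left(127,p{\left(5 \right)} \right)} = \left(\left(-12\right) 44 + \left(3 + 6\right)\right) - 0 = \left(-528 + 9\right) + 0 = -519 + 0 = -519$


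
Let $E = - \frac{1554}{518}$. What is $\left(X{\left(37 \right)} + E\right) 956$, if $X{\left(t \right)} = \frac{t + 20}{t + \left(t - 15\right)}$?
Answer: $- \frac{114720}{59} \approx -1944.4$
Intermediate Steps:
$E = -3$ ($E = \left(-1554\right) \frac{1}{518} = -3$)
$X{\left(t \right)} = \frac{20 + t}{-15 + 2 t}$ ($X{\left(t \right)} = \frac{20 + t}{t + \left(-15 + t\right)} = \frac{20 + t}{-15 + 2 t}$)
$\left(X{\left(37 \right)} + E\right) 956 = \left(\frac{20 + 37}{-15 + 2 \cdot 37} - 3\right) 956 = \left(\frac{1}{-15 + 74} \cdot 57 - 3\right) 956 = \left(\frac{1}{59} \cdot 57 - 3\right) 956 = \left(\frac{57}{59} - 3\right) 956 = \left(- \frac{120}{59}\right) 956 = - \frac{114720}{59}$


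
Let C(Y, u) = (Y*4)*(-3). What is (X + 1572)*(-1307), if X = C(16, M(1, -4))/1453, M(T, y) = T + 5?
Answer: -2985088668/1453 ≈ -2.0544e+6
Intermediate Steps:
M(T, y) = 5 + T
C(Y, u) = -12*Y (C(Y, u) = (4*Y)*(-3) = -12*Y)
X = -192/1453 (X = -12*16/1453 = -192*1/1453 = -192/1453 ≈ -0.13214)
(X + 1572)*(-1307) = (-192/1453 + 1572)*(-1307) = (2283924/1453)*(-1307) = -2985088668/1453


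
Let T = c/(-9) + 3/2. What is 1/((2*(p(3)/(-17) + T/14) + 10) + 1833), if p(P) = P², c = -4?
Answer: 306/563719 ≈ 0.00054282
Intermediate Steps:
T = 35/18 (T = -4/(-9) + 3/2 = -4*(-⅑) + 3*(½) = 4/9 + 3/2 = 35/18 ≈ 1.9444)
1/((2*(p(3)/(-17) + T/14) + 10) + 1833) = 1/((2*(3²/(-17) + (35/18)/14) + 10) + 1833) = 1/((2*(9*(-1/17) + (35/18)*(1/14)) + 10) + 1833) = 1/((2*(-9/17 + 5/36) + 10) + 1833) = 1/((2*(-239/612) + 10) + 1833) = 1/((-239/306 + 10) + 1833) = 1/(2821/306 + 1833) = 1/(563719/306) = 306/563719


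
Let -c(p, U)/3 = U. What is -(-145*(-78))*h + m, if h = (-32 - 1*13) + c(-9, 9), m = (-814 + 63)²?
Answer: 1378321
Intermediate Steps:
c(p, U) = -3*U
m = 564001 (m = (-751)² = 564001)
h = -72 (h = (-32 - 1*13) - 3*9 = (-32 - 13) - 27 = -45 - 27 = -72)
-(-145*(-78))*h + m = -(-145*(-78))*(-72) + 564001 = -11310*(-72) + 564001 = -1*(-814320) + 564001 = 814320 + 564001 = 1378321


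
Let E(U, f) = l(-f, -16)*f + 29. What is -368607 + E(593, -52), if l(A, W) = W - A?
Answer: -365042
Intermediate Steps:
E(U, f) = 29 + f*(-16 + f) (E(U, f) = (-16 - (-1)*f)*f + 29 = (-16 + f)*f + 29 = f*(-16 + f) + 29 = 29 + f*(-16 + f))
-368607 + E(593, -52) = -368607 + (29 - 52*(-16 - 52)) = -368607 + (29 - 52*(-68)) = -368607 + (29 + 3536) = -368607 + 3565 = -365042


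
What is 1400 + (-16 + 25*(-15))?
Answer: 1009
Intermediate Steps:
1400 + (-16 + 25*(-15)) = 1400 + (-16 - 375) = 1400 - 391 = 1009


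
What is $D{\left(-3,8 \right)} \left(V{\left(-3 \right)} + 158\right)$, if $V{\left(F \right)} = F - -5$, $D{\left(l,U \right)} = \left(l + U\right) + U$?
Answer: $2080$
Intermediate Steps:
$D{\left(l,U \right)} = l + 2 U$ ($D{\left(l,U \right)} = \left(U + l\right) + U = l + 2 U$)
$V{\left(F \right)} = 5 + F$ ($V{\left(F \right)} = F + 5 = 5 + F$)
$D{\left(-3,8 \right)} \left(V{\left(-3 \right)} + 158\right) = \left(-3 + 2 \cdot 8\right) \left(\left(5 - 3\right) + 158\right) = \left(-3 + 16\right) \left(2 + 158\right) = 13 \cdot 160 = 2080$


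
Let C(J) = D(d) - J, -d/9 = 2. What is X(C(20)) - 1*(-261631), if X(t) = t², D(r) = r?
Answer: 263075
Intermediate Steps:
d = -18 (d = -9*2 = -18)
C(J) = -18 - J
X(C(20)) - 1*(-261631) = (-18 - 1*20)² - 1*(-261631) = (-18 - 20)² + 261631 = (-38)² + 261631 = 1444 + 261631 = 263075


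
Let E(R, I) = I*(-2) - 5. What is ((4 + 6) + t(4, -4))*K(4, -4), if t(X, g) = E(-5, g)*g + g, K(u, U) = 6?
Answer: -36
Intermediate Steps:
E(R, I) = -5 - 2*I (E(R, I) = -2*I - 5 = -5 - 2*I)
t(X, g) = g + g*(-5 - 2*g) (t(X, g) = (-5 - 2*g)*g + g = g*(-5 - 2*g) + g = g + g*(-5 - 2*g))
((4 + 6) + t(4, -4))*K(4, -4) = ((4 + 6) - 2*(-4)*(2 - 4))*6 = (10 - 2*(-4)*(-2))*6 = (10 - 16)*6 = -6*6 = -36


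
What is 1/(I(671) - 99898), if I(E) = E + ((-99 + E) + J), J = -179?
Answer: -1/98834 ≈ -1.0118e-5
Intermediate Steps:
I(E) = -278 + 2*E (I(E) = E + ((-99 + E) - 179) = E + (-278 + E) = -278 + 2*E)
1/(I(671) - 99898) = 1/((-278 + 2*671) - 99898) = 1/((-278 + 1342) - 99898) = 1/(1064 - 99898) = 1/(-98834) = -1/98834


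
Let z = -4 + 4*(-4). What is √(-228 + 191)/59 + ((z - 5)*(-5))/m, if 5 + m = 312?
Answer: 125/307 + I*√37/59 ≈ 0.40717 + 0.1031*I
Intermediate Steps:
z = -20 (z = -4 - 16 = -20)
m = 307 (m = -5 + 312 = 307)
√(-228 + 191)/59 + ((z - 5)*(-5))/m = √(-228 + 191)/59 + ((-20 - 5)*(-5))/307 = √(-37)*(1/59) - 25*(-5)*(1/307) = (I*√37)*(1/59) + 125*(1/307) = I*√37/59 + 125/307 = 125/307 + I*√37/59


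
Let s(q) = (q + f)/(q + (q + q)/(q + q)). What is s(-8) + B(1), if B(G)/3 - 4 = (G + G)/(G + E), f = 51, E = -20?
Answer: 737/133 ≈ 5.5414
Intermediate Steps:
s(q) = (51 + q)/(1 + q) (s(q) = (q + 51)/(q + (q + q)/(q + q)) = (51 + q)/(q + (2*q)/((2*q))) = (51 + q)/(q + (2*q)*(1/(2*q))) = (51 + q)/(q + 1) = (51 + q)/(1 + q))
B(G) = 12 + 6*G/(-20 + G) (B(G) = 12 + 3*((G + G)/(G - 20)) = 12 + 3*((2*G)/(-20 + G)) = 12 + 3*(2*G/(-20 + G)) = 12 + 6*G/(-20 + G))
s(-8) + B(1) = (51 - 8)/(1 - 8) + 6*(-40 + 3*1)/(-20 + 1) = 43/(-7) + 6*(-40 + 3)/(-19) = -⅐*43 + 6*(-1/19)*(-37) = -43/7 + 222/19 = 737/133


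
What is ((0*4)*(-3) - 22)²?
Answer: 484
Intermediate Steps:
((0*4)*(-3) - 22)² = (0*(-3) - 22)² = (0 - 22)² = (-22)² = 484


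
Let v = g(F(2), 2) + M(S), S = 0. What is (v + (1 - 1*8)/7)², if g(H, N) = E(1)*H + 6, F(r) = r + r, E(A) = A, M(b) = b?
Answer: 81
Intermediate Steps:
F(r) = 2*r
g(H, N) = 6 + H (g(H, N) = 1*H + 6 = H + 6 = 6 + H)
v = 10 (v = (6 + 2*2) + 0 = (6 + 4) + 0 = 10 + 0 = 10)
(v + (1 - 1*8)/7)² = (10 + (1 - 1*8)/7)² = (10 + (1 - 8)*(⅐))² = (10 - 7*⅐)² = (10 - 1)² = 9² = 81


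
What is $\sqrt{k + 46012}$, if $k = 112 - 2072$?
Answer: $2 \sqrt{11013} \approx 209.89$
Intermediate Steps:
$k = -1960$ ($k = 112 - 2072 = -1960$)
$\sqrt{k + 46012} = \sqrt{-1960 + 46012} = \sqrt{44052} = 2 \sqrt{11013}$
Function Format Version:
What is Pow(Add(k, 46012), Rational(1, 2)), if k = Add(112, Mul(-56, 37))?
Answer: Mul(2, Pow(11013, Rational(1, 2))) ≈ 209.89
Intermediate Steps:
k = -1960 (k = Add(112, -2072) = -1960)
Pow(Add(k, 46012), Rational(1, 2)) = Pow(Add(-1960, 46012), Rational(1, 2)) = Pow(44052, Rational(1, 2)) = Mul(2, Pow(11013, Rational(1, 2)))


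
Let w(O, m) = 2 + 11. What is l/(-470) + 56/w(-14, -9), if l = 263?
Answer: 22901/6110 ≈ 3.7481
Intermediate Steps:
w(O, m) = 13
l/(-470) + 56/w(-14, -9) = 263/(-470) + 56/13 = 263*(-1/470) + 56*(1/13) = -263/470 + 56/13 = 22901/6110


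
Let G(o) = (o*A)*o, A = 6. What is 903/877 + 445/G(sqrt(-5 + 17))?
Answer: 455281/63144 ≈ 7.2102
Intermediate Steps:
G(o) = 6*o**2 (G(o) = (o*6)*o = (6*o)*o = 6*o**2)
903/877 + 445/G(sqrt(-5 + 17)) = 903/877 + 445/((6*(sqrt(-5 + 17))**2)) = 903*(1/877) + 445/((6*(sqrt(12))**2)) = 903/877 + 445/((6*(2*sqrt(3))**2)) = 903/877 + 445/((6*12)) = 903/877 + 445/72 = 455281/63144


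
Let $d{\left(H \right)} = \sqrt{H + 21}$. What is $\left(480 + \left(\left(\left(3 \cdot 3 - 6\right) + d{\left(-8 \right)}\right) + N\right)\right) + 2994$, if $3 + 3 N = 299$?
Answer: $\frac{10727}{3} + \sqrt{13} \approx 3579.3$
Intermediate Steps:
$N = \frac{296}{3}$ ($N = -1 + \frac{1}{3} \cdot 299 = -1 + \frac{299}{3} = \frac{296}{3} \approx 98.667$)
$d{\left(H \right)} = \sqrt{21 + H}$
$\left(480 + \left(\left(\left(3 \cdot 3 - 6\right) + d{\left(-8 \right)}\right) + N\right)\right) + 2994 = \left(480 + \left(\left(\left(3 \cdot 3 - 6\right) + \sqrt{21 - 8}\right) + \frac{296}{3}\right)\right) + 2994 = \left(480 + \left(\left(\left(9 - 6\right) + \sqrt{13}\right) + \frac{296}{3}\right)\right) + 2994 = \left(480 + \left(\left(3 + \sqrt{13}\right) + \frac{296}{3}\right)\right) + 2994 = \left(480 + \left(\frac{305}{3} + \sqrt{13}\right)\right) + 2994 = \left(\frac{1745}{3} + \sqrt{13}\right) + 2994 = \frac{10727}{3} + \sqrt{13}$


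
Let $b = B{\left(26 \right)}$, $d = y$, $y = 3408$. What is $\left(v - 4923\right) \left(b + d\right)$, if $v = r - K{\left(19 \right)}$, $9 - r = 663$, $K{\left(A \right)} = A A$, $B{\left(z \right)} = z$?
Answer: $-20391092$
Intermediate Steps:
$K{\left(A \right)} = A^{2}$
$r = -654$ ($r = 9 - 663 = -654$)
$d = 3408$
$b = 26$
$v = -1015$ ($v = -654 - 19^{2} = -654 - 361 = -1015$)
$\left(v - 4923\right) \left(b + d\right) = \left(-1015 - 4923\right) \left(26 + 3408\right) = \left(-5938\right) 3434 = -20391092$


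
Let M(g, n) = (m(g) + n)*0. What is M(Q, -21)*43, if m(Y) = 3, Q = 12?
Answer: 0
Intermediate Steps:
M(g, n) = 0 (M(g, n) = (3 + n)*0 = 0)
M(Q, -21)*43 = 0*43 = 0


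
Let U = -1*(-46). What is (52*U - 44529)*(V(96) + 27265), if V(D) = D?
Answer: -1152910457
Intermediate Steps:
U = 46
(52*U - 44529)*(V(96) + 27265) = (52*46 - 44529)*(96 + 27265) = (2392 - 44529)*27361 = -42137*27361 = -1152910457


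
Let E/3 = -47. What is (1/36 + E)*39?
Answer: -65975/12 ≈ -5497.9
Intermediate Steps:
E = -141 (E = 3*(-47) = -141)
(1/36 + E)*39 = (1/36 - 141)*39 = -5075/36*39 = -65975/12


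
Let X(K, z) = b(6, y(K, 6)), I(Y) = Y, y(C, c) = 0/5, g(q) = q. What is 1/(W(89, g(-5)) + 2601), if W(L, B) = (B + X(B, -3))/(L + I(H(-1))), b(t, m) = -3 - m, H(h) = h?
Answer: 11/28610 ≈ 0.00038448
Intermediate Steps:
y(C, c) = 0 (y(C, c) = 0*(1/5) = 0)
X(K, z) = -3 (X(K, z) = -3 - 1*0 = -3 + 0 = -3)
W(L, B) = (-3 + B)/(-1 + L) (W(L, B) = (B - 3)/(L - 1) = (-3 + B)/(-1 + L))
1/(W(89, g(-5)) + 2601) = 1/((-3 - 5)/(-1 + 89) + 2601) = 1/(-8/88 + 2601) = 1/((1/88)*(-8) + 2601) = 1/(-1/11 + 2601) = 1/(28610/11) = 11/28610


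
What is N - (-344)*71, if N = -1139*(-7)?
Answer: 32397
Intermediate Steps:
N = 7973
N - (-344)*71 = 7973 - (-344)*71 = 7973 - 1*(-24424) = 7973 + 24424 = 32397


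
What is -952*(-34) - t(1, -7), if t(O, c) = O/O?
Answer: 32367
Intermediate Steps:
t(O, c) = 1
-952*(-34) - t(1, -7) = -952*(-34) - 1*1 = 32368 - 1 = 32367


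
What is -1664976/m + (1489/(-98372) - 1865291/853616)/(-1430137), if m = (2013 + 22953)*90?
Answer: -4165599660166249306933/5621625737677357308720 ≈ -0.74100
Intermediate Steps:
m = 2246940 (m = 24966*90 = 2246940)
-1664976/m + (1489/(-98372) - 1865291/853616)/(-1430137) = -1664976/2246940 + (1489/(-98372) - 1865291/853616)/(-1430137) = -1664976*1/2246940 + (1489*(-1/98372) - 1865291*1/853616)*(-1/1430137) = -138748/187245 + (-1489/98372 - 1865291/853616)*(-1/1430137) = -138748/187245 - 46190860119/20992978288*(-1/1430137) = -138748/187245 + 46190860119/30022834989865456 = -4165599660166249306933/5621625737677357308720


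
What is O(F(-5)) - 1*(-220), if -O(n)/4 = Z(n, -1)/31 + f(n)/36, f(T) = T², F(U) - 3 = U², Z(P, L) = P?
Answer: 36068/279 ≈ 129.28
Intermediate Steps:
F(U) = 3 + U²
O(n) = -4*n/31 - n²/9 (O(n) = -4*(n/31 + n²/36) = -4*n/31 - n²/9)
O(F(-5)) - 1*(-220) = (3 + (-5)²)*(-36 - 31*(3 + (-5)²))/279 - 1*(-220) = (3 + 25)*(-36 - 31*(3 + 25))/279 + 220 = (1/279)*28*(-36 - 31*28) + 220 = (1/279)*28*(-36 - 868) + 220 = (1/279)*28*(-904) + 220 = -25312/279 + 220 = 36068/279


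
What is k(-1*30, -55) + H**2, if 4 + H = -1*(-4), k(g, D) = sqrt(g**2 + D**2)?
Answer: 5*sqrt(157) ≈ 62.650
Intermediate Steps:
k(g, D) = sqrt(D**2 + g**2)
H = 0 (H = -4 - 1*(-4) = -4 + 4 = 0)
k(-1*30, -55) + H**2 = sqrt((-55)**2 + (-1*30)**2) + 0**2 = sqrt(3025 + (-30)**2) + 0 = sqrt(3025 + 900) + 0 = sqrt(3925) + 0 = 5*sqrt(157) + 0 = 5*sqrt(157)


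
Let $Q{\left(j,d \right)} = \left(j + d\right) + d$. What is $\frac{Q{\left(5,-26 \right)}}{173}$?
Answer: $- \frac{47}{173} \approx -0.27168$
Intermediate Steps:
$Q{\left(j,d \right)} = j + 2 d$ ($Q{\left(j,d \right)} = \left(d + j\right) + d = j + 2 d$)
$\frac{Q{\left(5,-26 \right)}}{173} = \frac{5 + 2 \left(-26\right)}{173} = \left(5 - 52\right) \frac{1}{173} = \left(-47\right) \frac{1}{173} = - \frac{47}{173}$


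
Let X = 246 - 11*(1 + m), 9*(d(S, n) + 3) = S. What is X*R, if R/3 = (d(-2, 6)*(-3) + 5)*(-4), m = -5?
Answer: -51040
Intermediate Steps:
d(S, n) = -3 + S/9
X = 290 (X = 246 - 11*(1 - 5) = 246 - 11*(-4) = 246 - 1*(-44) = 246 + 44 = 290)
R = -176 (R = 3*(((-3 + (1/9)*(-2))*(-3) + 5)*(-4)) = 3*(((-3 - 2/9)*(-3) + 5)*(-4)) = 3*((-29/9*(-3) + 5)*(-4)) = 3*((29/3 + 5)*(-4)) = 3*((44/3)*(-4)) = 3*(-176/3) = -176)
X*R = 290*(-176) = -51040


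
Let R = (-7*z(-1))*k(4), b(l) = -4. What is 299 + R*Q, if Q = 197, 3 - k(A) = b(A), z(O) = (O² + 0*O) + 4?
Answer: -47966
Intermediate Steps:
z(O) = 4 + O² (z(O) = (O² + 0) + 4 = O² + 4 = 4 + O²)
k(A) = 7 (k(A) = 3 - 1*(-4) = 3 + 4 = 7)
R = -245 (R = -7*(4 + (-1)²)*7 = -7*(4 + 1)*7 = -7*5*7 = -35*7 = -245)
299 + R*Q = 299 - 245*197 = 299 - 48265 = -47966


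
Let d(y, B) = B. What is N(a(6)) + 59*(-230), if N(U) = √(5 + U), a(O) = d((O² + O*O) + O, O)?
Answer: -13570 + √11 ≈ -13567.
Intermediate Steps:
a(O) = O
N(a(6)) + 59*(-230) = √(5 + 6) + 59*(-230) = √11 - 13570 = -13570 + √11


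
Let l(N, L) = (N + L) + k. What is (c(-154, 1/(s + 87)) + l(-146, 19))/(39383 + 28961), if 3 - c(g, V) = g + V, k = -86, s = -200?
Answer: -6327/7722872 ≈ -0.00081925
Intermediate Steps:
l(N, L) = -86 + L + N (l(N, L) = (N + L) - 86 = (L + N) - 86 = -86 + L + N)
c(g, V) = 3 - V - g (c(g, V) = 3 - (g + V) = 3 - (V + g) = 3 + (-V - g) = 3 - V - g)
(c(-154, 1/(s + 87)) + l(-146, 19))/(39383 + 28961) = ((3 - 1/(-200 + 87) - 1*(-154)) + (-86 + 19 - 146))/(39383 + 28961) = ((3 - 1/(-113) + 154) - 213)/68344 = ((3 - 1*(-1/113) + 154) - 213)*(1/68344) = ((3 + 1/113 + 154) - 213)*(1/68344) = (17742/113 - 213)*(1/68344) = -6327/113*1/68344 = -6327/7722872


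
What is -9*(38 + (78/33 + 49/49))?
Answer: -4095/11 ≈ -372.27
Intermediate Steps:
-9*(38 + (78/33 + 49/49)) = -9*(38 + (78*(1/33) + 49*(1/49))) = -9*(38 + (26/11 + 1)) = -9*(38 + 37/11) = -9*455/11 = -4095/11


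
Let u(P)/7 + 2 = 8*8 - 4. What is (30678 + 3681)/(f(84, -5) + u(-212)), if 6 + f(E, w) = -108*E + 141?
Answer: -34359/8531 ≈ -4.0275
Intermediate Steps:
u(P) = 406 (u(P) = -14 + 7*(8*8 - 4) = -14 + 7*(64 - 4) = -14 + 7*60 = -14 + 420 = 406)
f(E, w) = 135 - 108*E (f(E, w) = -6 + (-108*E + 141) = -6 + (141 - 108*E) = 135 - 108*E)
(30678 + 3681)/(f(84, -5) + u(-212)) = (30678 + 3681)/((135 - 108*84) + 406) = 34359/((135 - 9072) + 406) = 34359/(-8937 + 406) = 34359/(-8531) = 34359*(-1/8531) = -34359/8531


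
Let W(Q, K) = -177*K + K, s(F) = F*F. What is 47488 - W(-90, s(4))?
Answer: 50304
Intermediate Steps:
s(F) = F²
W(Q, K) = -176*K
47488 - W(-90, s(4)) = 47488 - (-176)*4² = 47488 - (-176)*16 = 47488 - 1*(-2816) = 47488 + 2816 = 50304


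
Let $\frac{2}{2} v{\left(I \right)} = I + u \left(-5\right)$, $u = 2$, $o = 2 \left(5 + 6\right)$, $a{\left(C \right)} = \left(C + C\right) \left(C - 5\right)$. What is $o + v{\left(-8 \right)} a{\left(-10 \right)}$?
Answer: $-5378$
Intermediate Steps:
$a{\left(C \right)} = 2 C \left(-5 + C\right)$
$o = 22$ ($o = 2 \cdot 11 = 22$)
$v{\left(I \right)} = -10 + I$ ($v{\left(I \right)} = I + 2 \left(-5\right) = I - 10 = -10 + I$)
$o + v{\left(-8 \right)} a{\left(-10 \right)} = 22 + \left(-10 - 8\right) 2 \left(-10\right) \left(-5 - 10\right) = 22 - 18 \cdot 2 \left(-10\right) \left(-15\right) = 22 - 5400 = -5378$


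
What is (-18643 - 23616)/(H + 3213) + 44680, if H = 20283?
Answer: 1049759021/23496 ≈ 44678.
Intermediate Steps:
(-18643 - 23616)/(H + 3213) + 44680 = (-18643 - 23616)/(20283 + 3213) + 44680 = -42259/23496 + 44680 = 1049759021/23496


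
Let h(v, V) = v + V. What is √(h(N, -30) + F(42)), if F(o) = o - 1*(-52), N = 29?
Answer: √93 ≈ 9.6436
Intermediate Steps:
F(o) = 52 + o (F(o) = o + 52 = 52 + o)
h(v, V) = V + v
√(h(N, -30) + F(42)) = √((-30 + 29) + (52 + 42)) = √(-1 + 94) = √93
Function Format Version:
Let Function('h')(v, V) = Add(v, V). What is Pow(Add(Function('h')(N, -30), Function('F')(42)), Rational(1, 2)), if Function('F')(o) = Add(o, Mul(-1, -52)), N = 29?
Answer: Pow(93, Rational(1, 2)) ≈ 9.6436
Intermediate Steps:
Function('F')(o) = Add(52, o) (Function('F')(o) = Add(o, 52) = Add(52, o))
Function('h')(v, V) = Add(V, v)
Pow(Add(Function('h')(N, -30), Function('F')(42)), Rational(1, 2)) = Pow(Add(Add(-30, 29), Add(52, 42)), Rational(1, 2)) = Pow(Add(-1, 94), Rational(1, 2)) = Pow(93, Rational(1, 2))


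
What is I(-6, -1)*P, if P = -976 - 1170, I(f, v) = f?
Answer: 12876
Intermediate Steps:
P = -2146
I(-6, -1)*P = -6*(-2146) = 12876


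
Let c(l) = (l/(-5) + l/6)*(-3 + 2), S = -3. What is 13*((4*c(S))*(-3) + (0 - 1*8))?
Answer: -442/5 ≈ -88.400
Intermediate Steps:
c(l) = l/30 (c(l) = (l*(-⅕) + l*(⅙))*(-1) = (-l/5 + l/6)*(-1) = -l/30*(-1) = l/30)
13*((4*c(S))*(-3) + (0 - 1*8)) = 13*((4*((1/30)*(-3)))*(-3) + (0 - 1*8)) = 13*((4*(-⅒))*(-3) + (0 - 8)) = 13*(-⅖*(-3) - 8) = 13*(6/5 - 8) = 13*(-34/5) = -442/5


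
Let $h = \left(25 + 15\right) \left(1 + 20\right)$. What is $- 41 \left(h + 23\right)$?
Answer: $-35383$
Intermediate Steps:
$h = 840$ ($h = 40 \cdot 21 = 840$)
$- 41 \left(h + 23\right) = - 41 \left(840 + 23\right) = \left(-41\right) 863 = -35383$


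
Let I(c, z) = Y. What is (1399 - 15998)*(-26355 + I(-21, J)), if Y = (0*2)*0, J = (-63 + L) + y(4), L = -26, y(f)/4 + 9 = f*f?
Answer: 384756645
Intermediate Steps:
y(f) = -36 + 4*f**2 (y(f) = -36 + 4*(f*f) = -36 + 4*f**2)
J = -61 (J = (-63 - 26) + (-36 + 4*4**2) = -89 + (-36 + 4*16) = -89 + (-36 + 64) = -89 + 28 = -61)
Y = 0 (Y = 0*0 = 0)
I(c, z) = 0
(1399 - 15998)*(-26355 + I(-21, J)) = (1399 - 15998)*(-26355 + 0) = -14599*(-26355) = 384756645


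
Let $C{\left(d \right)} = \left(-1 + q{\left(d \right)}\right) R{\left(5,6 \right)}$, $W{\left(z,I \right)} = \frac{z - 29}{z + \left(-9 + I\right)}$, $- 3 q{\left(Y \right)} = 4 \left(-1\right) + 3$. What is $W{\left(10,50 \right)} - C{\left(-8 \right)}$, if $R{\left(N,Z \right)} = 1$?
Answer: $\frac{5}{17} \approx 0.29412$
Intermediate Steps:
$q{\left(Y \right)} = \frac{1}{3}$ ($q{\left(Y \right)} = - \frac{4 \left(-1\right) + 3}{3} = - \frac{-4 + 3}{3} = \left(- \frac{1}{3}\right) \left(-1\right) = \frac{1}{3}$)
$W{\left(z,I \right)} = \frac{-29 + z}{-9 + I + z}$
$C{\left(d \right)} = - \frac{2}{3}$ ($C{\left(d \right)} = \left(-1 + \frac{1}{3}\right) 1 = \left(- \frac{2}{3}\right) 1 = - \frac{2}{3}$)
$W{\left(10,50 \right)} - C{\left(-8 \right)} = \frac{-29 + 10}{-9 + 50 + 10} - - \frac{2}{3} = \frac{1}{51} \left(-19\right) + \frac{2}{3} = - \frac{19}{51} + \frac{2}{3} = \frac{5}{17}$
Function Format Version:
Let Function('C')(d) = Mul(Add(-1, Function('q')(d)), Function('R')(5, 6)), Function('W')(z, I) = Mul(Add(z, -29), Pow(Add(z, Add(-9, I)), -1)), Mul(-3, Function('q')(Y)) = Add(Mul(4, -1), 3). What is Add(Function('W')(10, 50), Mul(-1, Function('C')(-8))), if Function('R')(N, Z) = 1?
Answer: Rational(5, 17) ≈ 0.29412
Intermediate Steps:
Function('q')(Y) = Rational(1, 3) (Function('q')(Y) = Mul(Rational(-1, 3), Add(Mul(4, -1), 3)) = Mul(Rational(-1, 3), Add(-4, 3)) = Mul(Rational(-1, 3), -1) = Rational(1, 3))
Function('W')(z, I) = Mul(Pow(Add(-9, I, z), -1), Add(-29, z)) (Function('W')(z, I) = Mul(Add(-29, z), Pow(Add(-9, I, z), -1)) = Mul(Pow(Add(-9, I, z), -1), Add(-29, z)))
Function('C')(d) = Rational(-2, 3) (Function('C')(d) = Mul(Add(-1, Rational(1, 3)), 1) = Mul(Rational(-2, 3), 1) = Rational(-2, 3))
Add(Function('W')(10, 50), Mul(-1, Function('C')(-8))) = Add(Mul(Pow(Add(-9, 50, 10), -1), Add(-29, 10)), Mul(-1, Rational(-2, 3))) = Add(Mul(Pow(51, -1), -19), Rational(2, 3)) = Add(Mul(Rational(1, 51), -19), Rational(2, 3)) = Add(Rational(-19, 51), Rational(2, 3)) = Rational(5, 17)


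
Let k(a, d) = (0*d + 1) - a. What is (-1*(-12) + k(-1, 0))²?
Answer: 196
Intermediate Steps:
k(a, d) = 1 - a (k(a, d) = (0 + 1) - a = 1 - a)
(-1*(-12) + k(-1, 0))² = (-1*(-12) + (1 - 1*(-1)))² = (12 + (1 + 1))² = (12 + 2)² = 14² = 196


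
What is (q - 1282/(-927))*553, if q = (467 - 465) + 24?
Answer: 14037352/927 ≈ 15143.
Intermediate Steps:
q = 26 (q = 2 + 24 = 26)
(q - 1282/(-927))*553 = (26 - 1282/(-927))*553 = (26 - 1282*(-1/927))*553 = (26 + 1282/927)*553 = (25384/927)*553 = 14037352/927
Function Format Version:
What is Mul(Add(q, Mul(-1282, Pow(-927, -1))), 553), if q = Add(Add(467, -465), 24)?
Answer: Rational(14037352, 927) ≈ 15143.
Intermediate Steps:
q = 26 (q = Add(2, 24) = 26)
Mul(Add(q, Mul(-1282, Pow(-927, -1))), 553) = Mul(Add(26, Mul(-1282, Pow(-927, -1))), 553) = Mul(Add(26, Mul(-1282, Rational(-1, 927))), 553) = Mul(Add(26, Rational(1282, 927)), 553) = Mul(Rational(25384, 927), 553) = Rational(14037352, 927)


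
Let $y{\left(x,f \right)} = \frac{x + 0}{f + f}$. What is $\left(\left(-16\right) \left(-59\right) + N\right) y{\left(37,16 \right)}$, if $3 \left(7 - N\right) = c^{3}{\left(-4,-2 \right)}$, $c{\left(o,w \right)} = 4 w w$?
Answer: $- \frac{45991}{96} \approx -479.07$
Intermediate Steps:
$c{\left(o,w \right)} = 4 w^{2}$
$y{\left(x,f \right)} = \frac{x}{2 f}$
$N = - \frac{4075}{3}$ ($N = 7 - \frac{\left(4 \left(-2\right)^{2}\right)^{3}}{3} = 7 - \frac{\left(4 \cdot 4\right)^{3}}{3} = 7 - \frac{16^{3}}{3} = 7 - \frac{4096}{3} = - \frac{4075}{3} \approx -1358.3$)
$\left(\left(-16\right) \left(-59\right) + N\right) y{\left(37,16 \right)} = \left(\left(-16\right) \left(-59\right) - \frac{4075}{3}\right) \frac{1}{2} \cdot 37 \cdot \frac{1}{16} = \left(944 - \frac{4075}{3}\right) \frac{1}{2} \cdot 37 \cdot \frac{1}{16} = \left(- \frac{1243}{3}\right) \frac{37}{32} = - \frac{45991}{96}$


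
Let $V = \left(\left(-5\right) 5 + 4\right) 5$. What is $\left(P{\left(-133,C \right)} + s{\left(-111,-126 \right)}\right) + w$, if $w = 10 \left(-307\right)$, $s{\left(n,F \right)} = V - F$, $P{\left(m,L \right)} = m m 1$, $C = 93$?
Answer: $14640$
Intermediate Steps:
$P{\left(m,L \right)} = m^{2}$ ($P{\left(m,L \right)} = m^{2} \cdot 1 = m^{2}$)
$V = -105$ ($V = \left(-25 + 4\right) 5 = \left(-21\right) 5 = -105$)
$s{\left(n,F \right)} = -105 - F$
$w = -3070$
$\left(P{\left(-133,C \right)} + s{\left(-111,-126 \right)}\right) + w = \left(\left(-133\right)^{2} - -21\right) - 3070 = \left(17689 + \left(-105 + 126\right)\right) - 3070 = \left(17689 + 21\right) - 3070 = 17710 - 3070 = 14640$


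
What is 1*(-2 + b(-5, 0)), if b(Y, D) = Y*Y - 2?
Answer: 21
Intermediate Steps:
b(Y, D) = -2 + Y² (b(Y, D) = Y² - 2 = -2 + Y²)
1*(-2 + b(-5, 0)) = 1*(-2 + (-2 + (-5)²)) = 1*(-2 + (-2 + 25)) = 1*(-2 + 23) = 1*21 = 21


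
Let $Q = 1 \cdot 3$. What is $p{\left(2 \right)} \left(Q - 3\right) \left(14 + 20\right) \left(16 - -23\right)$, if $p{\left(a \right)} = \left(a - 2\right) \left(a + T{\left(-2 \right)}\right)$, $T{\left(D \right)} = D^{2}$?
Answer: $0$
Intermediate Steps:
$Q = 3$
$p{\left(a \right)} = \left(-2 + a\right) \left(4 + a\right)$ ($p{\left(a \right)} = \left(a - 2\right) \left(a + \left(-2\right)^{2}\right) = \left(-2 + a\right) \left(a + 4\right) = \left(-2 + a\right) \left(4 + a\right)$)
$p{\left(2 \right)} \left(Q - 3\right) \left(14 + 20\right) \left(16 - -23\right) = \left(-8 + 2^{2} + 2 \cdot 2\right) \left(3 - 3\right) \left(14 + 20\right) \left(16 - -23\right) = \left(-8 + 4 + 4\right) 0 \cdot 34 \left(16 + 23\right) = 0 \cdot 0 \cdot 39 = 0 \cdot 39 = 0$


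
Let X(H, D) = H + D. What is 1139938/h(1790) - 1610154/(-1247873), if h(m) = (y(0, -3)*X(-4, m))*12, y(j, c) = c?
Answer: -14031610535/853545132 ≈ -16.439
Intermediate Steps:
X(H, D) = D + H
h(m) = 144 - 36*m (h(m) = -3*(m - 4)*12 = -3*(-4 + m)*12 = (12 - 3*m)*12 = 144 - 36*m)
1139938/h(1790) - 1610154/(-1247873) = 1139938/(144 - 36*1790) - 1610154/(-1247873) = 1139938/(144 - 64440) - 1610154*(-1/1247873) = 1139938/(-64296) + 1610154/1247873 = 1139938*(-1/64296) + 1610154/1247873 = -12127/684 + 1610154/1247873 = -14031610535/853545132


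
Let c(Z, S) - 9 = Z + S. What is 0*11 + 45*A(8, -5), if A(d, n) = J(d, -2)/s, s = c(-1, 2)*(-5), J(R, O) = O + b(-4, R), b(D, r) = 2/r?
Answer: 63/40 ≈ 1.5750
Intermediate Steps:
c(Z, S) = 9 + S + Z (c(Z, S) = 9 + (Z + S) = 9 + (S + Z) = 9 + S + Z)
J(R, O) = O + 2/R
s = -50 (s = (9 + 2 - 1)*(-5) = 10*(-5) = -50)
A(d, n) = 1/25 - 1/(25*d) (A(d, n) = (-2 + 2/d)/(-50) = (-2 + 2/d)*(-1/50) = 1/25 - 1/(25*d))
0*11 + 45*A(8, -5) = 0*11 + 45*((1/25)*(-1 + 8)/8) = 0 + 45*((1/25)*(1/8)*7) = 0 + 45*(7/200) = 0 + 63/40 = 63/40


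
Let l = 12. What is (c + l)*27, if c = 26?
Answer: 1026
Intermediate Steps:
(c + l)*27 = (26 + 12)*27 = 38*27 = 1026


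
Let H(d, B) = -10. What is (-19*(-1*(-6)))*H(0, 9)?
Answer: 1140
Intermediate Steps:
(-19*(-1*(-6)))*H(0, 9) = -19*(-1*(-6))*(-10) = -19*6*(-10) = -114*(-10) = 1140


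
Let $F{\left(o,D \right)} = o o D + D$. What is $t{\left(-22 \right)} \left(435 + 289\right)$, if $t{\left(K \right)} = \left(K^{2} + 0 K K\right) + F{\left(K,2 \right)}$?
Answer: $1052696$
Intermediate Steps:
$F{\left(o,D \right)} = D + D o^{2}$ ($F{\left(o,D \right)} = o^{2} D + D = D o^{2} + D = D + D o^{2}$)
$t{\left(K \right)} = 2 + 3 K^{2}$ ($t{\left(K \right)} = \left(K^{2} + 0 K K\right) + 2 \left(1 + K^{2}\right) = \left(K^{2} + 0 K\right) + \left(2 + 2 K^{2}\right) = \left(K^{2} + 0\right) + \left(2 + 2 K^{2}\right) = K^{2} + \left(2 + 2 K^{2}\right) = 2 + 3 K^{2}$)
$t{\left(-22 \right)} \left(435 + 289\right) = \left(2 + 3 \left(-22\right)^{2}\right) \left(435 + 289\right) = \left(2 + 3 \cdot 484\right) 724 = \left(2 + 1452\right) 724 = 1454 \cdot 724 = 1052696$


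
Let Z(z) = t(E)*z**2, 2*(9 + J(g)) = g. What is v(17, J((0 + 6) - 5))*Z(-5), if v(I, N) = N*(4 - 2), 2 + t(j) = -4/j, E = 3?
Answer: 4250/3 ≈ 1416.7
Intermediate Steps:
J(g) = -9 + g/2
t(j) = -2 - 4/j
v(I, N) = 2*N (v(I, N) = N*2 = 2*N)
Z(z) = -10*z**2/3 (Z(z) = (-2 - 4/3)*z**2 = -10*z**2/3)
v(17, J((0 + 6) - 5))*Z(-5) = (2*(-9 + ((0 + 6) - 5)/2))*(-10/3*(-5)**2) = (2*(-9 + (6 - 5)/2))*(-10/3*25) = (2*(-9 + (1/2)*1))*(-250/3) = (2*(-9 + 1/2))*(-250/3) = (2*(-17/2))*(-250/3) = -17*(-250/3) = 4250/3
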